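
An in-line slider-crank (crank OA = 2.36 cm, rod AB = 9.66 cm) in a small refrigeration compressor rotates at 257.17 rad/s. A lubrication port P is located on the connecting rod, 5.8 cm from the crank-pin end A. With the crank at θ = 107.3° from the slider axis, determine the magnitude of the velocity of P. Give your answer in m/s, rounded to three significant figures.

5.58

ω = 257.2 rad/s.  Crank-pin speed |V_A| = rω = 6.0692 m/s, perpendicular to OA.
Rod angle: sinφ = −(r/L) sinθ ⇒ φ = -13.489°; ω_rod = −rω cosθ/√(L²−r²sin²θ) = +19.214 rad/s.
V_P = V_A + ω_rod × AP, with AP = 0.058 m along the rod.
Components: V_Px = −rω sinθ − a·ω_rod·sinφ = -5.5347 m/s;  V_Py = rω cosθ + a·ω_rod·cosφ = -0.72119 m/s.
|V_P| = √(V_Px² + V_Py²) = 5.5815 m/s.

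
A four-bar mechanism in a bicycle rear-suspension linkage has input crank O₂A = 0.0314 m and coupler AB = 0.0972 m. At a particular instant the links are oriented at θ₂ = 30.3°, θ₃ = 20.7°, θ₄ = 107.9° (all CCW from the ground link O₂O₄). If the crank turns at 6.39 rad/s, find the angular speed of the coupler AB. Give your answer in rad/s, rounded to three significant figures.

ω₂ = 6.39 rad/s
Differentiating the loop-closure r₂e^{iθ₂}+r₃e^{iθ₃}=r₁+r₄e^{iθ₄} gives r₂ω₂e^{iθ₂}+r₃ω₃e^{iθ₃}=r₄ω₄e^{iθ₄}.
Eliminating the other unknown: ω₃ = r₂ω₂ sin(θ₄−θ₂) / [r₃ sin(θ₃−θ₄)].
Numerator sine = +0.97667; denominator sine = -0.99881.
Result = 0.0314·6.39·(+0.97667) / (0.0972·(-0.99881)) = -2.0185 rad/s; magnitude 2.0185 rad/s.

2.02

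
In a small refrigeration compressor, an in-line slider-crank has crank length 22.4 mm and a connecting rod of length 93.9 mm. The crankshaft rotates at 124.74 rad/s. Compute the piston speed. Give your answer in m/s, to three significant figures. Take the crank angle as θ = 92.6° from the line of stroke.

2.76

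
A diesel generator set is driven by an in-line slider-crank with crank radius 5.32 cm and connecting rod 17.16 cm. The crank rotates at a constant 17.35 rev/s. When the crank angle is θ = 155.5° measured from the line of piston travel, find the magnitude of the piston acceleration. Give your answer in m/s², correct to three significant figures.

443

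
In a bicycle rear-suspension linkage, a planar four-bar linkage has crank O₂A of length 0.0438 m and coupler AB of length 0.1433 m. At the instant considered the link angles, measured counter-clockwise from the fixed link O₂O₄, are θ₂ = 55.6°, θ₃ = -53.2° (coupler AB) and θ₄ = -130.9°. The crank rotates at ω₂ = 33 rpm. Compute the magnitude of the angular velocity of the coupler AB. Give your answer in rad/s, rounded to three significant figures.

0.122

ω₂ = 3.456 rad/s (from 33 rpm).
Differentiating the loop-closure r₂e^{iθ₂}+r₃e^{iθ₃}=r₁+r₄e^{iθ₄} gives r₂ω₂e^{iθ₂}+r₃ω₃e^{iθ₃}=r₄ω₄e^{iθ₄}.
Eliminating the other unknown: ω₃ = r₂ω₂ sin(θ₄−θ₂) / [r₃ sin(θ₃−θ₄)].
Numerator sine = +0.11320; denominator sine = +0.97705.
Result = 0.0438·3.456·(+0.11320) / (0.1433·(+0.97705)) = +0.12238 rad/s; magnitude 0.12238 rad/s.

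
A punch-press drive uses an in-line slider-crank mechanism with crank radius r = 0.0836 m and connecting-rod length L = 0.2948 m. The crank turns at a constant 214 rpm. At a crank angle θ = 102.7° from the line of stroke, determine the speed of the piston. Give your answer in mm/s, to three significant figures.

1710

ω = 2π·214/60 = 22.41 rad/s
For an in-line slider-crank, x = r cosθ + √(L² − r² sin²θ), so v = −rω sinθ·[1 + r cosθ/√(L² − r² sin²θ)].
With r = 0.0836 m, L = 0.2948 m, θ = 102.7°: √(L² − r² sin²θ) = 0.28329 m.
v = −0.0836·22.41·0.97553·[1 + 0.0836·-0.21985/0.28329] = -1.7091 m/s.
|v| = 1.7091 m/s = 1709.1 mm/s.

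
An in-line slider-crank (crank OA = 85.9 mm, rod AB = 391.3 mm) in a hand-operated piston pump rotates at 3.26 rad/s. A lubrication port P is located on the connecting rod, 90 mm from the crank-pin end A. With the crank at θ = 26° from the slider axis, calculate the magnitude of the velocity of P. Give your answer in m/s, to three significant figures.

0.232

ω = 3.26 rad/s.  Crank-pin speed |V_A| = rω = 0.28003 m/s, perpendicular to OA.
Rod angle: sinφ = −(r/L) sinθ ⇒ φ = -5.522°; ω_rod = −rω cosθ/√(L²−r²sin²θ) = -0.64622 rad/s.
V_P = V_A + ω_rod × AP, with AP = 0.09 m along the rod.
Components: V_Px = −rω sinθ − a·ω_rod·sinφ = -0.12836 m/s;  V_Py = rω cosθ + a·ω_rod·cosφ = +0.1938 m/s.
|V_P| = √(V_Px² + V_Py²) = 0.23245 m/s.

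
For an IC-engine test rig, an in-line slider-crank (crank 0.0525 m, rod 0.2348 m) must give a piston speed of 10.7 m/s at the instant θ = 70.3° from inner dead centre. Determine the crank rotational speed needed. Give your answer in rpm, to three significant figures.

For an in-line slider-crank, |v_piston| = rω|sinθ|·[1 + r cosθ/√(L² − r² sin²θ)].
With r = 0.0525 m, L = 0.2348 m, θ = 70.3°: the bracketed kinematic factor |dx/dθ| = 0.053238 m.
ω = v/|dx/dθ| = 10.7/0.053238 = 200.98 rad/s.
N = 60ω/(2π) = 1919.3 rpm.

1920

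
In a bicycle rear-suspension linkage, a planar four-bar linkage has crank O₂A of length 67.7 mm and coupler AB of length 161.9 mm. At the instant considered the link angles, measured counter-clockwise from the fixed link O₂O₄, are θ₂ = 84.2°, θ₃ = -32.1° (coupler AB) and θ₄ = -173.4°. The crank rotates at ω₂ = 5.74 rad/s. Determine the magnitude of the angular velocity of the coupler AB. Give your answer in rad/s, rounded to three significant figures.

ω₂ = 5.74 rad/s
Differentiating the loop-closure r₂e^{iθ₂}+r₃e^{iθ₃}=r₁+r₄e^{iθ₄} gives r₂ω₂e^{iθ₂}+r₃ω₃e^{iθ₃}=r₄ω₄e^{iθ₄}.
Eliminating the other unknown: ω₃ = r₂ω₂ sin(θ₄−θ₂) / [r₃ sin(θ₃−θ₄)].
Numerator sine = +0.97667; denominator sine = +0.62524.
Result = 0.0677·5.74·(+0.97667) / (0.1619·(+0.62524)) = +3.7493 rad/s; magnitude 3.7493 rad/s.

3.75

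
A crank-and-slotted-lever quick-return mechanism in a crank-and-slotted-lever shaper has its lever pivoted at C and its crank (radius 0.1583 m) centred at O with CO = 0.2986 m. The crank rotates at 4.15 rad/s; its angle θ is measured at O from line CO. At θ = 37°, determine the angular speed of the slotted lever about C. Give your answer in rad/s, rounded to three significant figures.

ω = 4.15 rad/s
Crank pin A relative to C: A = (d + r cosθ, r sinθ); lever angle φ = atan2(r sinθ, d + r cosθ).
Differentiating tanφ: φ̇ = rω(d cosθ + r)/(d² + r² + 2dr cosθ).
d² + r² + 2dr cosθ = |CA|² = 0.189721 m²;  d cosθ + r = +0.39677 m.
|ω_lever| = |0.1583·4.15·+0.39677| / 0.189721 = 1.3739 rad/s.

1.37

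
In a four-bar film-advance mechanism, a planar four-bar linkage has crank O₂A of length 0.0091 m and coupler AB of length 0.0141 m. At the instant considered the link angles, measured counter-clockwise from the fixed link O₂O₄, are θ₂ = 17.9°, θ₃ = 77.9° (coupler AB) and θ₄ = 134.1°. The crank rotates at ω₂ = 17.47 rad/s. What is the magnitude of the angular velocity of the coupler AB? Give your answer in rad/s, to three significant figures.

12.2

ω₂ = 17.47 rad/s
Differentiating the loop-closure r₂e^{iθ₂}+r₃e^{iθ₃}=r₁+r₄e^{iθ₄} gives r₂ω₂e^{iθ₂}+r₃ω₃e^{iθ₃}=r₄ω₄e^{iθ₄}.
Eliminating the other unknown: ω₃ = r₂ω₂ sin(θ₄−θ₂) / [r₃ sin(θ₃−θ₄)].
Numerator sine = +0.89726; denominator sine = -0.83098.
Result = 0.0091·17.47·(+0.89726) / (0.0141·(-0.83098)) = -12.174 rad/s; magnitude 12.174 rad/s.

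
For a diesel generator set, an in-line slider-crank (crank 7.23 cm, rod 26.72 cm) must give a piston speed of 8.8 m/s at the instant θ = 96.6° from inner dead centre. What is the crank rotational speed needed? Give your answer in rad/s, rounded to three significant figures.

127

For an in-line slider-crank, |v_piston| = rω|sinθ|·[1 + r cosθ/√(L² − r² sin²θ)].
With r = 0.0723 m, L = 0.2672 m, θ = 96.6°: the bracketed kinematic factor |dx/dθ| = 0.069502 m.
ω = v/|dx/dθ| = 8.8/0.069502 = 126.62 rad/s.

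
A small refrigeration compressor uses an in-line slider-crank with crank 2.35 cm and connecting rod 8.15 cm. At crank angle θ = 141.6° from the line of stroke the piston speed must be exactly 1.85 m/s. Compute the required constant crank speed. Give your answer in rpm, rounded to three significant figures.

1570

For an in-line slider-crank, |v_piston| = rω|sinθ|·[1 + r cosθ/√(L² − r² sin²θ)].
With r = 0.0235 m, L = 0.0815 m, θ = 141.6°: the bracketed kinematic factor |dx/dθ| = 0.011244 m.
ω = v/|dx/dθ| = 1.85/0.011244 = 164.53 rad/s.
N = 60ω/(2π) = 1571.1 rpm.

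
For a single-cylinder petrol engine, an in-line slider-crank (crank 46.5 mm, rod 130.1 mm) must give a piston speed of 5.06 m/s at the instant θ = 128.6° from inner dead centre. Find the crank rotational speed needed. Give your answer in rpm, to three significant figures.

1730

For an in-line slider-crank, |v_piston| = rω|sinθ|·[1 + r cosθ/√(L² − r² sin²θ)].
With r = 0.0465 m, L = 0.1301 m, θ = 128.6°: the bracketed kinematic factor |dx/dθ| = 0.027901 m.
ω = v/|dx/dθ| = 5.06/0.027901 = 181.35 rad/s.
N = 60ω/(2π) = 1731.8 rpm.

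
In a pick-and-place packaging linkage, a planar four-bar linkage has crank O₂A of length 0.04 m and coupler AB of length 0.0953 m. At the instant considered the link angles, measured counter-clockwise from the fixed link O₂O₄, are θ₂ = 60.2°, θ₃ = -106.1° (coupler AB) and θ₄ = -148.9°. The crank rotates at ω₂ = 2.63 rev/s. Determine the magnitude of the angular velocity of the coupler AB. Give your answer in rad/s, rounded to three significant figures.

4.96

ω₂ = 16.52 rad/s (from 2.63 rev/s).
Differentiating the loop-closure r₂e^{iθ₂}+r₃e^{iθ₃}=r₁+r₄e^{iθ₄} gives r₂ω₂e^{iθ₂}+r₃ω₃e^{iθ₃}=r₄ω₄e^{iθ₄}.
Eliminating the other unknown: ω₃ = r₂ω₂ sin(θ₄−θ₂) / [r₃ sin(θ₃−θ₄)].
Numerator sine = +0.48634; denominator sine = +0.67944.
Result = 0.04·16.52·(+0.48634) / (0.0953·(+0.67944)) = +4.9646 rad/s; magnitude 4.9646 rad/s.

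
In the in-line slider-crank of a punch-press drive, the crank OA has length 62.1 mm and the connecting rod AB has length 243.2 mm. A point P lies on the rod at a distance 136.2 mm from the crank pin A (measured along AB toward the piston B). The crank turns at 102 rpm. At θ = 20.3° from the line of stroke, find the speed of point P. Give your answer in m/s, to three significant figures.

ω = 10.68 rad/s.  Crank-pin speed |V_A| = rω = 0.66332 m/s, perpendicular to OA.
Rod angle: sinφ = −(r/L) sinθ ⇒ φ = -5.082°; ω_rod = −rω cosθ/√(L²−r²sin²θ) = -2.5681 rad/s.
V_P = V_A + ω_rod × AP, with AP = 0.1362 m along the rod.
Components: V_Px = −rω sinθ − a·ω_rod·sinφ = -0.26111 m/s;  V_Py = rω cosθ + a·ω_rod·cosφ = +0.27371 m/s.
|V_P| = √(V_Px² + V_Py²) = 0.37828 m/s.

0.378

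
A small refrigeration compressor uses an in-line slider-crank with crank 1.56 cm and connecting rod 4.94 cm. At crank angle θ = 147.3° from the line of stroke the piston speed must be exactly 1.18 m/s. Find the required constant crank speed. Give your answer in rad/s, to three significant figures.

192

For an in-line slider-crank, |v_piston| = rω|sinθ|·[1 + r cosθ/√(L² − r² sin²θ)].
With r = 0.0156 m, L = 0.0494 m, θ = 147.3°: the bracketed kinematic factor |dx/dθ| = 0.0061548 m.
ω = v/|dx/dθ| = 1.18/0.0061548 = 191.72 rad/s.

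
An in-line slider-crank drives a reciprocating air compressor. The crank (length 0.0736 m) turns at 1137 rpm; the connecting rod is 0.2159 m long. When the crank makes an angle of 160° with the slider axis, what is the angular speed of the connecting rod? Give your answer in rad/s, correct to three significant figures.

ω = 119.1 rad/s (converted from 1137 rpm).
The rod makes angle φ with the slider axis where L sinφ = r sinθ; differentiating, L cosφ·φ̇ = r ω cosθ.
L cosφ = √(L² − r² sin²θ) = 0.21443 m.
|ω_rod| = r ω |cosθ| / √(L² − r² sin²θ) = 0.0736·119.1·0.93969/0.21443 = 38.404 rad/s.

38.4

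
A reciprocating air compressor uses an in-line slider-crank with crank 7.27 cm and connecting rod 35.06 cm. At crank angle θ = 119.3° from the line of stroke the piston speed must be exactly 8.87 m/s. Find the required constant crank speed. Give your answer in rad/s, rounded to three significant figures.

For an in-line slider-crank, |v_piston| = rω|sinθ|·[1 + r cosθ/√(L² − r² sin²θ)].
With r = 0.0727 m, L = 0.3506 m, θ = 119.3°: the bracketed kinematic factor |dx/dθ| = 0.056858 m.
ω = v/|dx/dθ| = 8.87/0.056858 = 156 rad/s.

156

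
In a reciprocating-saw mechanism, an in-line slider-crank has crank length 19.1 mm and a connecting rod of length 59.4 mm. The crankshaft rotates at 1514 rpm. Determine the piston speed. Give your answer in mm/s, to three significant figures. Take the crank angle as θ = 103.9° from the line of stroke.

2700

ω = 2π·1514/60 = 158.5 rad/s
For an in-line slider-crank, x = r cosθ + √(L² − r² sin²θ), so v = −rω sinθ·[1 + r cosθ/√(L² − r² sin²θ)].
With r = 0.0191 m, L = 0.0594 m, θ = 103.9°: √(L² − r² sin²θ) = 0.056432 m.
v = −0.0191·158.5·0.97072·[1 + 0.0191·-0.24023/0.056432] = -2.7005 m/s.
|v| = 2.7005 m/s = 2700.5 mm/s.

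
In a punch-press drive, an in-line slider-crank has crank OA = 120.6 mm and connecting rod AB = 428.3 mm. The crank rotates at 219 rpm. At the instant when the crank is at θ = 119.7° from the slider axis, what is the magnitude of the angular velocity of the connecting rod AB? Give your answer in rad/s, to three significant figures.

3.30

ω = 22.93 rad/s (converted from 219 rpm).
The rod makes angle φ with the slider axis where L sinφ = r sinθ; differentiating, L cosφ·φ̇ = r ω cosθ.
L cosφ = √(L² − r² sin²θ) = 0.41529 m.
|ω_rod| = r ω |cosθ| / √(L² − r² sin²θ) = 0.1206·22.93·0.49546/0.41529 = 3.2997 rad/s.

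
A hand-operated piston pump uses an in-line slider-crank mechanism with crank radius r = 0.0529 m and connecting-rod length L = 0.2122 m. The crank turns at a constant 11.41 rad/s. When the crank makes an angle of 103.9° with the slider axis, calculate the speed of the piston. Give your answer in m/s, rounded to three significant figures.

ω = 11.41 rad/s
For an in-line slider-crank, x = r cosθ + √(L² − r² sin²θ), so v = −rω sinθ·[1 + r cosθ/√(L² − r² sin²θ)].
With r = 0.0529 m, L = 0.2122 m, θ = 103.9°: √(L² − r² sin²θ) = 0.20589 m.
v = −0.0529·11.41·0.97072·[1 + 0.0529·-0.24023/0.20589] = -0.54975 m/s.
|v| = 0.54975 m/s.

0.550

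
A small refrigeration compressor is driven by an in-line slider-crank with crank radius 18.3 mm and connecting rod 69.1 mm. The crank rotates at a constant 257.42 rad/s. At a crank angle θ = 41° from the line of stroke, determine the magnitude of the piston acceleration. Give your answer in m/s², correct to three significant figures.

966

ω = 257.4 rad/s
x(θ) = r cosθ + √(L² − r² sin²θ); with ω constant, a = ω²·d²x/dθ².
d²x/dθ² = −r cosθ − r²(cos2θ)/√u − r⁴ sin²2θ/(4u^{3/2}),  u = L² − r² sin²θ = 0.00463067 m².
Substituting r = 0.0183 m, L = 0.0691 m, θ = 41°: d²x/dθ² = -0.014583 m.
a = ω²·d²x/dθ² = (257.4)²·(-0.014583) = -966.37 m/s²;  |a| = 966.37 m/s².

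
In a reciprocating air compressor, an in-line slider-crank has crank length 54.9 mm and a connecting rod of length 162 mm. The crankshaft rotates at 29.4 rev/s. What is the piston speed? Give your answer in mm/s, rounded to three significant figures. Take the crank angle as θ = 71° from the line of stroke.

ω = 2π·29.4 = 184.7 rad/s
For an in-line slider-crank, x = r cosθ + √(L² − r² sin²θ), so v = −rω sinθ·[1 + r cosθ/√(L² − r² sin²θ)].
With r = 0.0549 m, L = 0.162 m, θ = 71°: √(L² − r² sin²θ) = 0.15346 m.
v = −0.0549·184.7·0.94552·[1 + 0.0549·0.32557/0.15346] = -10.706 m/s.
|v| = 10.706 m/s = 10706 mm/s.

10700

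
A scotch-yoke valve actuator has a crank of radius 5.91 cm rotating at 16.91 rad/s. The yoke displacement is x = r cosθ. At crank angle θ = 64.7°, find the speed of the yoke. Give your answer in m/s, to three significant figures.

ω = 16.91 rad/s
x = r cosθ ⇒ ẋ = −rω sinθ.
|v| = rω|sinθ| = 0.0591·16.91·|sin 64.7°| = 0.90352 m/s.

0.904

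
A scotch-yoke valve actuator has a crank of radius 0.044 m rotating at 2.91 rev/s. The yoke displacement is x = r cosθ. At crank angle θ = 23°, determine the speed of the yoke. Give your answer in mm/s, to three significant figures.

314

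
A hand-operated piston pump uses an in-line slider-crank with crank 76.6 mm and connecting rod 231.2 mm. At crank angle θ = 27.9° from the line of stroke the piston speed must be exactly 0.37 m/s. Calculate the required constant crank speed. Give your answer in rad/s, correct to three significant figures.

For an in-line slider-crank, |v_piston| = rω|sinθ|·[1 + r cosθ/√(L² − r² sin²θ)].
With r = 0.0766 m, L = 0.2312 m, θ = 27.9°: the bracketed kinematic factor |dx/dθ| = 0.046467 m.
ω = v/|dx/dθ| = 0.37/0.046467 = 7.9626 rad/s.

7.96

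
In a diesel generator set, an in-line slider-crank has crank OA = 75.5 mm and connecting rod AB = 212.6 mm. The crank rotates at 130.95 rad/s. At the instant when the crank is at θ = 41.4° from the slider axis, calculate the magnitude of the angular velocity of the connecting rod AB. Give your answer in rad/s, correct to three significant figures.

ω = 130.9 rad/s
The rod makes angle φ with the slider axis where L sinφ = r sinθ; differentiating, L cosφ·φ̇ = r ω cosθ.
L cosφ = √(L² − r² sin²θ) = 0.20665 m.
|ω_rod| = r ω |cosθ| / √(L² − r² sin²θ) = 0.0755·130.9·0.75011/0.20665 = 35.887 rad/s.

35.9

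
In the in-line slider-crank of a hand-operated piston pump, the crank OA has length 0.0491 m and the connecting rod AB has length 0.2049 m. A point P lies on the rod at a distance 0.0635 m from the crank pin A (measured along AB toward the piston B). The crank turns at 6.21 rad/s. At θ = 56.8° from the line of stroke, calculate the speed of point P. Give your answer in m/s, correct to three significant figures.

0.290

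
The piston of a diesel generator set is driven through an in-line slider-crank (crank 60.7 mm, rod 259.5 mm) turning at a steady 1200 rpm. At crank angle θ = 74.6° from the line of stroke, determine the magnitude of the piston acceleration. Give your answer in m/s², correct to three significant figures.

ω = 2π·1200/60 = 125.7 rad/s
x(θ) = r cosθ + √(L² − r² sin²θ); with ω constant, a = ω²·d²x/dθ².
d²x/dθ² = −r cosθ − r²(cos2θ)/√u − r⁴ sin²2θ/(4u^{3/2}),  u = L² − r² sin²θ = 0.0639156 m².
Substituting r = 0.0607 m, L = 0.2595 m, θ = 74.6°: d²x/dθ² = -0.003656 m.
a = ω²·d²x/dθ² = (125.7)²·(-0.003656) = -57.733 m/s²;  |a| = 57.733 m/s².

57.7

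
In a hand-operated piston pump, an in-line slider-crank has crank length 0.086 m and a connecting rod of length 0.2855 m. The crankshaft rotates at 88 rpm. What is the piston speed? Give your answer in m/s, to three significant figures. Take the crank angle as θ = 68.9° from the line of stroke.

0.823

ω = 2π·88/60 = 9.215 rad/s
For an in-line slider-crank, x = r cosθ + √(L² − r² sin²θ), so v = −rω sinθ·[1 + r cosθ/√(L² − r² sin²θ)].
With r = 0.086 m, L = 0.2855 m, θ = 68.9°: √(L² − r² sin²θ) = 0.27399 m.
v = −0.086·9.215·0.93295·[1 + 0.086·0.36000/0.27399] = -0.82293 m/s.
|v| = 0.82293 m/s.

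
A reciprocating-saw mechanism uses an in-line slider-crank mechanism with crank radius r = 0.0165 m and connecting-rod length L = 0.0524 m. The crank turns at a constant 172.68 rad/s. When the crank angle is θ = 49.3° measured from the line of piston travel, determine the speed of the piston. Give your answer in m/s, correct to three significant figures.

ω = 172.7 rad/s
For an in-line slider-crank, x = r cosθ + √(L² − r² sin²θ), so v = −rω sinθ·[1 + r cosθ/√(L² − r² sin²θ)].
With r = 0.0165 m, L = 0.0524 m, θ = 49.3°: √(L² − r² sin²θ) = 0.050885 m.
v = −0.0165·172.7·0.75813·[1 + 0.0165·0.65210/0.050885] = -2.6168 m/s.
|v| = 2.6168 m/s.

2.62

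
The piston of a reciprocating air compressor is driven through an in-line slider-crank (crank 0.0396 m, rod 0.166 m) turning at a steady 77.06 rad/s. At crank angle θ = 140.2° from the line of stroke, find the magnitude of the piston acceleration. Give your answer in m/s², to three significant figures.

170

ω = 77.06 rad/s
x(θ) = r cosθ + √(L² − r² sin²θ); with ω constant, a = ω²·d²x/dθ².
d²x/dθ² = −r cosθ − r²(cos2θ)/√u − r⁴ sin²2θ/(4u^{3/2}),  u = L² − r² sin²θ = 0.0269135 m².
Substituting r = 0.0396 m, L = 0.166 m, θ = 140.2°: d²x/dθ² = +0.028564 m.
a = ω²·d²x/dθ² = (77.06)²·(+0.028564) = +169.62 m/s²;  |a| = 169.62 m/s².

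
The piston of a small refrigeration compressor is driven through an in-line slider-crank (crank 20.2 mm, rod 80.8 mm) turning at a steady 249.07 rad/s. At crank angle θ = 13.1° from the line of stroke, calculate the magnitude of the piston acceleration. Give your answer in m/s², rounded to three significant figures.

1500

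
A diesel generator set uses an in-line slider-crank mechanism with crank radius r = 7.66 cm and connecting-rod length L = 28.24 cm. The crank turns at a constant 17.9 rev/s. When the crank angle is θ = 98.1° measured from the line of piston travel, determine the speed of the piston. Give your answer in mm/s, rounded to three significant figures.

8190

ω = 2π·17.9 = 112.5 rad/s
For an in-line slider-crank, x = r cosθ + √(L² − r² sin²θ), so v = −rω sinθ·[1 + r cosθ/√(L² − r² sin²θ)].
With r = 0.0766 m, L = 0.2824 m, θ = 98.1°: √(L² − r² sin²θ) = 0.27203 m.
v = −0.0766·112.5·0.99002·[1 + 0.0766·-0.14090/0.27203] = -8.1908 m/s.
|v| = 8.1908 m/s = 8190.8 mm/s.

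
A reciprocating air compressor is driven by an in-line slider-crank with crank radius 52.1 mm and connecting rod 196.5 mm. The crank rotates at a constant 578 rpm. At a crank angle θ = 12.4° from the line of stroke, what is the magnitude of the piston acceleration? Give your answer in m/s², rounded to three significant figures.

233

ω = 2π·578/60 = 60.53 rad/s
x(θ) = r cosθ + √(L² − r² sin²θ); with ω constant, a = ω²·d²x/dθ².
d²x/dθ² = −r cosθ − r²(cos2θ)/√u − r⁴ sin²2θ/(4u^{3/2}),  u = L² − r² sin²θ = 0.0384871 m².
Substituting r = 0.0521 m, L = 0.1965 m, θ = 12.4°: d²x/dθ² = -0.063488 m.
a = ω²·d²x/dθ² = (60.53)²·(-0.063488) = -232.6 m/s²;  |a| = 232.6 m/s².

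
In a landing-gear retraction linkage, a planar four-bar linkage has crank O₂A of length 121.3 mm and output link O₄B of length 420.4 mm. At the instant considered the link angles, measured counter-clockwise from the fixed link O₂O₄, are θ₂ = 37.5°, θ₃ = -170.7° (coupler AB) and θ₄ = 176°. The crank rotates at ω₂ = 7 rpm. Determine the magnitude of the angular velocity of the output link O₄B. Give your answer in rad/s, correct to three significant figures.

ω₂ = 0.733 rad/s (from 7 rpm).
Differentiating the loop-closure r₂e^{iθ₂}+r₃e^{iθ₃}=r₁+r₄e^{iθ₄} gives r₂ω₂e^{iθ₂}+r₃ω₃e^{iθ₃}=r₄ω₄e^{iθ₄}.
Eliminating the other unknown: ω₄ = r₂ω₂ sin(θ₂−θ₃) / [r₄ sin(θ₄−θ₃)].
Numerator sine = -0.47255; denominator sine = -0.23005.
Result = 0.1213·0.733·(-0.47255) / (0.4204·(-0.23005)) = +0.43446 rad/s; magnitude 0.43446 rad/s.

0.434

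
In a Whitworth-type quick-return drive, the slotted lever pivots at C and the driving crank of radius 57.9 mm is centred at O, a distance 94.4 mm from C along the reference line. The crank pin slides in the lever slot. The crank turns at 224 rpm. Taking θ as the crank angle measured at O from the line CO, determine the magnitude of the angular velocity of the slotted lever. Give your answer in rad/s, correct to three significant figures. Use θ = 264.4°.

5.91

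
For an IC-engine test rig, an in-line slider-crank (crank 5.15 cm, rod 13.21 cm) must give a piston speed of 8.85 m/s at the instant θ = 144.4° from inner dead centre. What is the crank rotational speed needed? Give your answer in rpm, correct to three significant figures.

For an in-line slider-crank, |v_piston| = rω|sinθ|·[1 + r cosθ/√(L² − r² sin²θ)].
With r = 0.0515 m, L = 0.1321 m, θ = 144.4°: the bracketed kinematic factor |dx/dθ| = 0.020222 m.
ω = v/|dx/dθ| = 8.85/0.020222 = 437.65 rad/s.
N = 60ω/(2π) = 4179.3 rpm.

4180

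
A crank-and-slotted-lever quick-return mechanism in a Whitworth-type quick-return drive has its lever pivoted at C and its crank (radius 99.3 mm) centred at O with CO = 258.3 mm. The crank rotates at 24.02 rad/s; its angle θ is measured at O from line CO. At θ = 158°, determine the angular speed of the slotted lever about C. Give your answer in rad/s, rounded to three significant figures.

11.5

ω = 24.02 rad/s
Crank pin A relative to C: A = (d + r cosθ, r sinθ); lever angle φ = atan2(r sinθ, d + r cosθ).
Differentiating tanφ: φ̇ = rω(d cosθ + r)/(d² + r² + 2dr cosθ).
d² + r² + 2dr cosθ = |CA|² = 0.0290164 m²;  d cosθ + r = -0.14019 m.
|ω_lever| = |0.0993·24.02·-0.14019| / 0.0290164 = 11.524 rad/s.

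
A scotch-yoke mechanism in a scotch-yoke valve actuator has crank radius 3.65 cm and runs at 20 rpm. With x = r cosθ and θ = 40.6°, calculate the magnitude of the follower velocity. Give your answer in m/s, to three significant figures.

0.0497

ω = 2.094 rad/s (from 20 rpm).
x = r cosθ ⇒ ẋ = −rω sinθ.
|v| = rω|sinθ| = 0.0365·2.094·|sin 40.6°| = 0.049749 m/s.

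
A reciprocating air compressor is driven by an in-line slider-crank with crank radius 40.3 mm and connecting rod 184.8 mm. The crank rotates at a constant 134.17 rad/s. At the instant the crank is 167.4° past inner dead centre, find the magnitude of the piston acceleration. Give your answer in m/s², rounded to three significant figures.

ω = 134.2 rad/s
x(θ) = r cosθ + √(L² − r² sin²θ); with ω constant, a = ω²·d²x/dθ².
d²x/dθ² = −r cosθ − r²(cos2θ)/√u − r⁴ sin²2θ/(4u^{3/2}),  u = L² − r² sin²θ = 0.0340738 m².
Substituting r = 0.0403 m, L = 0.1848 m, θ = 167.4°: d²x/dθ² = +0.031349 m.
a = ω²·d²x/dθ² = (134.2)²·(+0.031349) = +564.34 m/s²;  |a| = 564.34 m/s².

564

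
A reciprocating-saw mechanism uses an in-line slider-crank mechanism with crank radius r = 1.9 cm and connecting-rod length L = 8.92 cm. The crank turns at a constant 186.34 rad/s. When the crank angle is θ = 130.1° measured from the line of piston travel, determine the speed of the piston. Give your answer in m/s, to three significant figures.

2.33

ω = 186.3 rad/s
For an in-line slider-crank, x = r cosθ + √(L² − r² sin²θ), so v = −rω sinθ·[1 + r cosθ/√(L² − r² sin²θ)].
With r = 0.019 m, L = 0.0892 m, θ = 130.1°: √(L² − r² sin²θ) = 0.088008 m.
v = −0.019·186.3·0.76492·[1 + 0.019·-0.64412/0.088008] = -2.3316 m/s.
|v| = 2.3316 m/s.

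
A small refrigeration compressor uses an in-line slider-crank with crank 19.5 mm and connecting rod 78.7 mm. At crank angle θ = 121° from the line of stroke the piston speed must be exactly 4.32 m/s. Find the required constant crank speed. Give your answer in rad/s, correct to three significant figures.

297

For an in-line slider-crank, |v_piston| = rω|sinθ|·[1 + r cosθ/√(L² − r² sin²θ)].
With r = 0.0195 m, L = 0.0787 m, θ = 121°: the bracketed kinematic factor |dx/dθ| = 0.014532 m.
ω = v/|dx/dθ| = 4.32/0.014532 = 297.28 rad/s.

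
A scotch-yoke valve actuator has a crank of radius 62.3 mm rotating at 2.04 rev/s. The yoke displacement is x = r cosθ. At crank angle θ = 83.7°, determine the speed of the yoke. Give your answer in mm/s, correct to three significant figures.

794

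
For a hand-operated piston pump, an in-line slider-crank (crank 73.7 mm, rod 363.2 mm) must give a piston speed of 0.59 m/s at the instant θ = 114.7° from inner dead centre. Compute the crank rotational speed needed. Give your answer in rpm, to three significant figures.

For an in-line slider-crank, |v_piston| = rω|sinθ|·[1 + r cosθ/√(L² − r² sin²θ)].
With r = 0.0737 m, L = 0.3632 m, θ = 114.7°: the bracketed kinematic factor |dx/dθ| = 0.061181 m.
ω = v/|dx/dθ| = 0.59/0.061181 = 9.6436 rad/s.
N = 60ω/(2π) = 92.089 rpm.

92.1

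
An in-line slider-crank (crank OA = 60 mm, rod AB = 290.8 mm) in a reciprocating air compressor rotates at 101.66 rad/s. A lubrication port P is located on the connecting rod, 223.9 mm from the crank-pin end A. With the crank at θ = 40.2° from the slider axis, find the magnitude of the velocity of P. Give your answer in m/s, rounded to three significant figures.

4.55

ω = 101.7 rad/s.  Crank-pin speed |V_A| = rω = 6.0996 m/s, perpendicular to OA.
Rod angle: sinφ = −(r/L) sinθ ⇒ φ = -7.653°; ω_rod = −rω cosθ/√(L²−r²sin²θ) = -16.165 rad/s.
V_P = V_A + ω_rod × AP, with AP = 0.2239 m along the rod.
Components: V_Px = −rω sinθ − a·ω_rod·sinφ = -4.419 m/s;  V_Py = rω cosθ + a·ω_rod·cosφ = +1.0718 m/s.
|V_P| = √(V_Px² + V_Py²) = 4.5472 m/s.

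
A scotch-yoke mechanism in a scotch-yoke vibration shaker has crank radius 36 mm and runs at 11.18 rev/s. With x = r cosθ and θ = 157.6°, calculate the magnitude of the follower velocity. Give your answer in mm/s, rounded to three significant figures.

ω = 70.25 rad/s (from 11.18 rev/s).
x = r cosθ ⇒ ẋ = −rω sinθ.
|v| = rω|sinθ| = 0.036·70.25·|sin 157.6°| = 0.96367 m/s = 963.67 mm/s.

964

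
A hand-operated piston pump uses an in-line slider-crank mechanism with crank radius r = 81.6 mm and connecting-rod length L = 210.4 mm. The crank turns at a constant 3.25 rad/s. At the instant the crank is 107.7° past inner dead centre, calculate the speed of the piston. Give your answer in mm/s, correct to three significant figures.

ω = 3.25 rad/s
For an in-line slider-crank, x = r cosθ + √(L² − r² sin²θ), so v = −rω sinθ·[1 + r cosθ/√(L² − r² sin²θ)].
With r = 0.0816 m, L = 0.2104 m, θ = 107.7°: √(L² − r² sin²θ) = 0.19551 m.
v = −0.0816·3.25·0.95266·[1 + 0.0816·-0.30403/0.19551] = -0.22059 m/s.
|v| = 0.22059 m/s = 220.59 mm/s.

221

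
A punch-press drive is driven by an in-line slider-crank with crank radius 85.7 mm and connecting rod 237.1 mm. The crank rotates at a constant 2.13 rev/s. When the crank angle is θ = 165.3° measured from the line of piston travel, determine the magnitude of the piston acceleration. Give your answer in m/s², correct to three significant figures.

9.95

ω = 2π·2.13 = 13.38 rad/s
x(θ) = r cosθ + √(L² − r² sin²θ); with ω constant, a = ω²·d²x/dθ².
d²x/dθ² = −r cosθ − r²(cos2θ)/√u − r⁴ sin²2θ/(4u^{3/2}),  u = L² − r² sin²θ = 0.0557435 m².
Substituting r = 0.0857 m, L = 0.2371 m, θ = 165.3°: d²x/dθ² = +0.055547 m.
a = ω²·d²x/dθ² = (13.38)²·(+0.055547) = +9.9489 m/s²;  |a| = 9.9489 m/s².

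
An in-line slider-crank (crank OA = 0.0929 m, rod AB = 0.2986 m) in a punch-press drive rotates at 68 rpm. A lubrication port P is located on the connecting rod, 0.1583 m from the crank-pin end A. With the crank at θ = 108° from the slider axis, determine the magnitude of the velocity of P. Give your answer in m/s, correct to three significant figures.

ω = 7.121 rad/s.  Crank-pin speed |V_A| = rω = 0.66154 m/s, perpendicular to OA.
Rod angle: sinφ = −(r/L) sinθ ⇒ φ = -17.211°; ω_rod = −rω cosθ/√(L²−r²sin²θ) = +0.71671 rad/s.
V_P = V_A + ω_rod × AP, with AP = 0.1583 m along the rod.
Components: V_Px = −rω sinθ − a·ω_rod·sinφ = -0.59559 m/s;  V_Py = rω cosθ + a·ω_rod·cosφ = -0.096051 m/s.
|V_P| = √(V_Px² + V_Py²) = 0.60328 m/s.

0.603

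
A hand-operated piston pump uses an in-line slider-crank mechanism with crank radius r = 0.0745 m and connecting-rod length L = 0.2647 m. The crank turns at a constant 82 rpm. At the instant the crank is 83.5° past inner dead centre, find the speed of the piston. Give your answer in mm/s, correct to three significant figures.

657

ω = 2π·82/60 = 8.587 rad/s
For an in-line slider-crank, x = r cosθ + √(L² − r² sin²θ), so v = −rω sinθ·[1 + r cosθ/√(L² − r² sin²θ)].
With r = 0.0745 m, L = 0.2647 m, θ = 83.5°: √(L² − r² sin²θ) = 0.25414 m.
v = −0.0745·8.587·0.99357·[1 + 0.0745·0.11320/0.25414] = -0.65671 m/s.
|v| = 0.65671 m/s = 656.71 mm/s.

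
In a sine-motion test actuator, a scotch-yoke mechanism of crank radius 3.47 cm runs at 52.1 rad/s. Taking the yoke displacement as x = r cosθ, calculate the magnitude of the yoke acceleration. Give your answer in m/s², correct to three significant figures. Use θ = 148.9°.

80.7

ω = 52.1 rad/s
x = r cosθ ⇒ ẍ = −rω² cosθ (ω constant).
|a| = rω²|cosθ| = 0.0347·(52.1)²·|cos 148.9°| = 80.652 m/s².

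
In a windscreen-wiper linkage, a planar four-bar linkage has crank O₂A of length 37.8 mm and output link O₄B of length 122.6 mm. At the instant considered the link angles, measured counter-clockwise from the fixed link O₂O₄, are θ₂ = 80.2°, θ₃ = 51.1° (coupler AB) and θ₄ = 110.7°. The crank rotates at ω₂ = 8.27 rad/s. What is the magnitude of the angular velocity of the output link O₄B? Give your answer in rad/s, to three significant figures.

1.44

ω₂ = 8.27 rad/s
Differentiating the loop-closure r₂e^{iθ₂}+r₃e^{iθ₃}=r₁+r₄e^{iθ₄} gives r₂ω₂e^{iθ₂}+r₃ω₃e^{iθ₃}=r₄ω₄e^{iθ₄}.
Eliminating the other unknown: ω₄ = r₂ω₂ sin(θ₂−θ₃) / [r₄ sin(θ₄−θ₃)].
Numerator sine = +0.48634; denominator sine = +0.86251.
Result = 0.0378·8.27·(+0.48634) / (0.1226·(+0.86251)) = +1.4377 rad/s; magnitude 1.4377 rad/s.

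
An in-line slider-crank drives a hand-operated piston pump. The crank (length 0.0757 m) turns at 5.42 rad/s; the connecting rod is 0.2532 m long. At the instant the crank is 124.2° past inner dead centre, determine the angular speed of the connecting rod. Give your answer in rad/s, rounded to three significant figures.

0.940

ω = 5.42 rad/s
The rod makes angle φ with the slider axis where L sinφ = r sinθ; differentiating, L cosφ·φ̇ = r ω cosθ.
L cosφ = √(L² − r² sin²θ) = 0.24534 m.
|ω_rod| = r ω |cosθ| / √(L² − r² sin²θ) = 0.0757·5.42·0.56208/0.24534 = 0.94001 rad/s.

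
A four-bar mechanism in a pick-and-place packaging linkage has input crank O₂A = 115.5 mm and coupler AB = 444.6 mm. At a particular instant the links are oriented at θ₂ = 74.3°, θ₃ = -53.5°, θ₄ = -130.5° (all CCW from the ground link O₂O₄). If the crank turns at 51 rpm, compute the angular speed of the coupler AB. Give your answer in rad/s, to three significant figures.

ω₂ = 5.341 rad/s (from 51 rpm).
Differentiating the loop-closure r₂e^{iθ₂}+r₃e^{iθ₃}=r₁+r₄e^{iθ₄} gives r₂ω₂e^{iθ₂}+r₃ω₃e^{iθ₃}=r₄ω₄e^{iθ₄}.
Eliminating the other unknown: ω₃ = r₂ω₂ sin(θ₄−θ₂) / [r₃ sin(θ₃−θ₄)].
Numerator sine = +0.41945; denominator sine = +0.97437.
Result = 0.1155·5.341·(+0.41945) / (0.4446·(+0.97437)) = +0.59727 rad/s; magnitude 0.59727 rad/s.

0.597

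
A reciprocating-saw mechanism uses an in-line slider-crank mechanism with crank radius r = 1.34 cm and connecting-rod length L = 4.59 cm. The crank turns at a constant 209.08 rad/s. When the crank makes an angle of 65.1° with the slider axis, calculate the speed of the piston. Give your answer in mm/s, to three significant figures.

2870

ω = 209.1 rad/s
For an in-line slider-crank, x = r cosθ + √(L² − r² sin²θ), so v = −rω sinθ·[1 + r cosθ/√(L² − r² sin²θ)].
With r = 0.0134 m, L = 0.0459 m, θ = 65.1°: √(L² − r² sin²θ) = 0.044262 m.
v = −0.0134·209.1·0.90704·[1 + 0.0134·0.42104/0.044262] = -2.8652 m/s.
|v| = 2.8652 m/s = 2865.2 mm/s.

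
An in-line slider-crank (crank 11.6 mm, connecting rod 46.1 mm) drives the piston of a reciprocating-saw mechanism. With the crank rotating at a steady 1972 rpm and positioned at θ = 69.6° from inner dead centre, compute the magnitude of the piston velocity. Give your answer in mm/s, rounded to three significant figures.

2450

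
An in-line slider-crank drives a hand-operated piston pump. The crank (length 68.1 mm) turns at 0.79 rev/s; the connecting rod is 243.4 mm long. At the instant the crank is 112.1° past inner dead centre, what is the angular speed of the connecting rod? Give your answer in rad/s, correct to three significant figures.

ω = 4.964 rad/s (converted from 0.79 rev/s).
The rod makes angle φ with the slider axis where L sinφ = r sinθ; differentiating, L cosφ·φ̇ = r ω cosθ.
L cosφ = √(L² − r² sin²θ) = 0.23508 m.
|ω_rod| = r ω |cosθ| / √(L² − r² sin²θ) = 0.0681·4.964·0.37622/0.23508 = 0.54099 rad/s.

0.541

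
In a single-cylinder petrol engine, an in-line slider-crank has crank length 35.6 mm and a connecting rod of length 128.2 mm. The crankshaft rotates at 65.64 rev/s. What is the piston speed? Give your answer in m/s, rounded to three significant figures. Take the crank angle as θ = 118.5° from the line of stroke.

ω = 2π·65.6 = 412.4 rad/s
For an in-line slider-crank, x = r cosθ + √(L² − r² sin²θ), so v = −rω sinθ·[1 + r cosθ/√(L² − r² sin²θ)].
With r = 0.0356 m, L = 0.1282 m, θ = 118.5°: √(L² − r² sin²θ) = 0.12432 m.
v = −0.0356·412.4·0.87882·[1 + 0.0356·-0.47716/0.12432] = -11.14 m/s.
|v| = 11.14 m/s.

11.1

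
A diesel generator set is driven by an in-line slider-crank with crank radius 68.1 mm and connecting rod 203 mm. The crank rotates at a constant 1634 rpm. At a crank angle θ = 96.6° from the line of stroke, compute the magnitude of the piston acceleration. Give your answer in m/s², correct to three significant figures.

ω = 2π·1634/60 = 171.1 rad/s
x(θ) = r cosθ + √(L² − r² sin²θ); with ω constant, a = ω²·d²x/dθ².
d²x/dθ² = −r cosθ − r²(cos2θ)/√u − r⁴ sin²2θ/(4u^{3/2}),  u = L² − r² sin²θ = 0.0366327 m².
Substituting r = 0.0681 m, L = 0.203 m, θ = 96.6°: d²x/dθ² = +0.031377 m.
a = ω²·d²x/dθ² = (171.1)²·(+0.031377) = +918.71 m/s²;  |a| = 918.71 m/s².

919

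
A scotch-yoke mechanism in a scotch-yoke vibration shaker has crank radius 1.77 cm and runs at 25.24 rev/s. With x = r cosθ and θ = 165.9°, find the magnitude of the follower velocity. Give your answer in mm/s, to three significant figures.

ω = 158.6 rad/s (from 25.24 rev/s).
x = r cosθ ⇒ ẋ = −rω sinθ.
|v| = rω|sinθ| = 0.0177·158.6·|sin 165.9°| = 0.68383 m/s = 683.83 mm/s.

684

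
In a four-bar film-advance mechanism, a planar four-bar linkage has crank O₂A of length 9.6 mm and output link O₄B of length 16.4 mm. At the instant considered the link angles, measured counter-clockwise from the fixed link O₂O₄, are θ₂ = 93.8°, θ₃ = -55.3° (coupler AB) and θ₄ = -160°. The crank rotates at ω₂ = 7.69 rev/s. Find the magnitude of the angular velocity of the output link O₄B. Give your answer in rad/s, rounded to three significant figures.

15.0

ω₂ = 48.32 rad/s (from 7.69 rev/s).
Differentiating the loop-closure r₂e^{iθ₂}+r₃e^{iθ₃}=r₁+r₄e^{iθ₄} gives r₂ω₂e^{iθ₂}+r₃ω₃e^{iθ₃}=r₄ω₄e^{iθ₄}.
Eliminating the other unknown: ω₄ = r₂ω₂ sin(θ₂−θ₃) / [r₄ sin(θ₄−θ₃)].
Numerator sine = +0.51354; denominator sine = -0.96727.
Result = 0.0096·48.32·(+0.51354) / (0.0164·(-0.96727)) = -15.016 rad/s; magnitude 15.016 rad/s.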